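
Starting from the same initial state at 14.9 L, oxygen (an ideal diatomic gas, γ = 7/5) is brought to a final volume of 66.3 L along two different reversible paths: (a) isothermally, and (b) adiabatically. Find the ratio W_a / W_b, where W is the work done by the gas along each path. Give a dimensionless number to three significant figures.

Path (a) isothermal: W = P₁V₁ ln(V₂/V₁) → W_a/(P₁V₁) = 1.493.
Path (b) adiabatic: W = P₁V₁(1 − (V₁/V₂)^(γ−1))/(γ−1) → W_b/(P₁V₁) = 1.124.
W_a / W_b = 1.493 / 1.124 = 1.328.

W_a / W_b ≈ 1.33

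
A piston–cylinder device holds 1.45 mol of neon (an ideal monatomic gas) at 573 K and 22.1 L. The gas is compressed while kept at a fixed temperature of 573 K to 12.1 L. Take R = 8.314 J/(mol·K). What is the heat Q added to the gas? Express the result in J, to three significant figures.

Isothermal ⇒ ΔU = 0, so Q = W = nRT ln(V₂/V₁).
Q = (1.45)(8.314)(573) ln(12.1/22.1) = 6908 × -0.6024 = -4161 J.

Q ≈ -4160 J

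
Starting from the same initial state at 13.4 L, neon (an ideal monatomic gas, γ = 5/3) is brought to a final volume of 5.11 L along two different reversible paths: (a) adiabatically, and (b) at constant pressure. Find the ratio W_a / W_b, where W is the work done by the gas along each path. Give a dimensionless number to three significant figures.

Path (a) adiabatic: W = P₁V₁(1 − (V₁/V₂)^(γ−1))/(γ−1) → W_a/(P₁V₁) = -1.352.
Path (b) isobaric: W = P₁(V₂ − V₁) → W_b/(P₁V₁) = -0.6187.
W_a / W_b = -1.352 / -0.6187 = 2.186.

W_a / W_b ≈ 2.19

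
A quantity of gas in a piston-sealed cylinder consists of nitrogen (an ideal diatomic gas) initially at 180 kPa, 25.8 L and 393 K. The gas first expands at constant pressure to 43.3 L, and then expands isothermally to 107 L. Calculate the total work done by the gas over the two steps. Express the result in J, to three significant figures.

Step 1 (isobaric): W = PΔV = (180 kPa)(43.3 − 25.8 L) = 3150 J.
After step 1: P = 180 kPa, V = 43.3 L, T = 659.6 K.
Step 2 (isothermal): W = P₁V₁ ln(V₂/V₁) = (7794) ln(107/43.3) = 7051 J.
W_total = 3150 + 7051 = 10201 J.

W_total ≈ 10200 J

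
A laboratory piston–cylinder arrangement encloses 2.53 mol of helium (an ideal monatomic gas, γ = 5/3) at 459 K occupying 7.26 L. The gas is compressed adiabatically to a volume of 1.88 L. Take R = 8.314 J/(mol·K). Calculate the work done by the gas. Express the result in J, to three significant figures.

W ≈ -21200 J

Adiabatic: TV^(γ−1) = const with γ = 5/3.
T₂ = T₁ (V₁/V₂)^(γ−1) = 459 × (7.26/1.88)^0.667 = 459 × 2.461 = 1130 K.
W_by = nCᵥ(T₁ − T₂) = (2.53)(12.47)(459 − 1130) = -21165 J.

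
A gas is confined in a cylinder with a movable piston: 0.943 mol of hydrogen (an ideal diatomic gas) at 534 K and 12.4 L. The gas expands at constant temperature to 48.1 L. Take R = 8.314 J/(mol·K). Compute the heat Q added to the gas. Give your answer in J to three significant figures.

Q ≈ 5680 J

Isothermal ⇒ ΔU = 0, so Q = W = nRT ln(V₂/V₁).
Q = (0.943)(8.314)(534) ln(48.1/12.4) = 4187 × 1.356 = 5675 J.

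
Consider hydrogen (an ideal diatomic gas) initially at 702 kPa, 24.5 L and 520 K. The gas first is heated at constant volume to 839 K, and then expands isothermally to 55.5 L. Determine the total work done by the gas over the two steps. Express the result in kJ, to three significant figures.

W_total ≈ 22.7 kJ

Step 1 (isochoric): W = 0 (constant volume).
After step 1: P = 1133 kPa (V unchanged).
Step 2 (isothermal): W = P₁V₁ ln(V₂/V₁) = (27750) ln(55.5/24.5) = 22691 J.
W_total = 0 + 22691 = 22691 J.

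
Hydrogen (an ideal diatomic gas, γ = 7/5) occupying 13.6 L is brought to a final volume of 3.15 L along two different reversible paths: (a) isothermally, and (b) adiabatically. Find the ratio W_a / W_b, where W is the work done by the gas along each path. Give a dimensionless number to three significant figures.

Path (a) isothermal: W = P₁V₁ ln(V₂/V₁) → W_a/(P₁V₁) = -1.463.
Path (b) adiabatic: W = P₁V₁(1 − (V₁/V₂)^(γ−1))/(γ−1) → W_b/(P₁V₁) = -1.988.
W_a / W_b = -1.463 / -1.988 = 0.7358.

W_a / W_b ≈ 0.736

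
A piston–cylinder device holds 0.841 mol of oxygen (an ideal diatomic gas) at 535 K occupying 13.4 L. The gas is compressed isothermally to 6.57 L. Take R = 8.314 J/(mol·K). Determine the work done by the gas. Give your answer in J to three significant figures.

W ≈ -2670 J

Isothermal: W = nRT ln(V₂/V₁).
W = (0.841)(8.314)(535) × ln(6.57/13.4)
  = 3741 × -0.7127
W_by_gas = -2666 J.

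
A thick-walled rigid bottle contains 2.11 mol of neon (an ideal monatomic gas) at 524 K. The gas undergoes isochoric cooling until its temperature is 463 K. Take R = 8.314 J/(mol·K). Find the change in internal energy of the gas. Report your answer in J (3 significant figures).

ΔU ≈ -1610 J

Constant volume ⇒ W = 0, so Q = ΔU = nCᵥΔT with Cᵥ = 3R/2 = 12.47 J/(mol·K).
ΔU = (2.11)(12.47)(463 − 524) = -1605 J.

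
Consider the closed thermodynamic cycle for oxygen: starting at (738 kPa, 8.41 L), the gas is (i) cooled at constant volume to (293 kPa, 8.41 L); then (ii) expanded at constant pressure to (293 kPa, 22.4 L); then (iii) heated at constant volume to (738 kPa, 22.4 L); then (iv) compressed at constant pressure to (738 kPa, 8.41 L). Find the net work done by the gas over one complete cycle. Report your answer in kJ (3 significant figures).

W_net ≈ -6.23 kJ

Constant-volume legs do no work.
W(ii) = (293)(22.4 − 8.41) = 4099 J; W(iv) = (738)(8.41 − 22.4) = -10325 J.
W_net = 4099 − 10325 = -6226 J (the counter-clockwise enclosed area).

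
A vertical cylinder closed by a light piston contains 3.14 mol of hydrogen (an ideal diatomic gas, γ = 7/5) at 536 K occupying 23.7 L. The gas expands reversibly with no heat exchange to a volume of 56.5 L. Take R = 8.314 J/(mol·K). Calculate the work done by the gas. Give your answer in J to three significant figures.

W ≈ 10300 J

Adiabatic: TV^(γ−1) = const with γ = 7/5.
T₂ = T₁ (V₁/V₂)^(γ−1) = 536 × (23.7/56.5)^0.4 = 536 × 0.7064 = 378.7 K.
W_by = nCᵥ(T₁ − T₂) = (3.14)(20.79)(536 − 378.7) = 10269 J.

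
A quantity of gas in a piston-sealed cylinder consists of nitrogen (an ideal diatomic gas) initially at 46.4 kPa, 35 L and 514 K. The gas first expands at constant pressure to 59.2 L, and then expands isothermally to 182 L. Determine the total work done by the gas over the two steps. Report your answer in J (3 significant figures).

Step 1 (isobaric): W = PΔV = (46.4 kPa)(59.2 − 35 L) = 1123 J.
After step 1: P = 46.4 kPa, V = 59.2 L, T = 869.4 K.
Step 2 (isothermal): W = P₁V₁ ln(V₂/V₁) = (2747) ln(182/59.2) = 3085 J.
W_total = 1123 + 3085 = 4208 J.

W_total ≈ 4210 J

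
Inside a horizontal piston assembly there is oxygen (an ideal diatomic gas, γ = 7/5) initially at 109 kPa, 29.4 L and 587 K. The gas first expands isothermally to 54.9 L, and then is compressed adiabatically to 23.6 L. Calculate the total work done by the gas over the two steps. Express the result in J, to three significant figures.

Step 1 (isothermal): W = P₁V₁ ln(V₂/V₁) = (3205) ln(54.9/29.4) = 2001 J.
After step 1: P = 58.37 kPa, V = 54.9 L, T = 587 K.
Step 2 (adiabatic): W = (P₁V₁ − P₂V₂)/(γ−1) = (3205 − 4492)/0.4 = -3218 J.
W_total = 2001 − 3218 = -1217 J.

W_total ≈ -1220 J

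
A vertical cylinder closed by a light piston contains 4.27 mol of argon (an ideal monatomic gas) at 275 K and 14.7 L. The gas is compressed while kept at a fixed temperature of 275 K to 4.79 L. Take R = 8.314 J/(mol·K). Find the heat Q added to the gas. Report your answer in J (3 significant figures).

Q ≈ -10900 J

Isothermal ⇒ ΔU = 0, so Q = W = nRT ln(V₂/V₁).
Q = (4.27)(8.314)(275) ln(4.79/14.7) = 9763 × -1.121 = -10947 J.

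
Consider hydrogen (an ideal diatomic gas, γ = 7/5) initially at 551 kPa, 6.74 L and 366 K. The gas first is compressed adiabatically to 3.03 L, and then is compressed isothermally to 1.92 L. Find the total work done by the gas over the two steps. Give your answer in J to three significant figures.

Step 1 (adiabatic): W = (P₁V₁ − P₂V₂)/(γ−1) = (3714 − 5113)/0.4 = -3499 J.
After step 1: P = 1688 kPa, V = 3.03 L, T = 503.9 K.
Step 2 (isothermal): W = P₁V₁ ln(V₂/V₁) = (5113) ln(1.92/3.03) = -2333 J.
W_total = -3499 − 2333 = -5832 J.

W_total ≈ -5830 J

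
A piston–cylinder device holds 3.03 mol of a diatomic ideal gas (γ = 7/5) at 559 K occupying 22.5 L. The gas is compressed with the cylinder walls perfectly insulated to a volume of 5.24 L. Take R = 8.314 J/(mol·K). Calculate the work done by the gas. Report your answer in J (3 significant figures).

W ≈ -27900 J

Adiabatic: TV^(γ−1) = const with γ = 7/5.
T₂ = T₁ (V₁/V₂)^(γ−1) = 559 × (22.5/5.24)^0.4 = 559 × 1.791 = 1001 K.
W_by = nCᵥ(T₁ − T₂) = (3.03)(20.79)(559 − 1001) = -27854 J.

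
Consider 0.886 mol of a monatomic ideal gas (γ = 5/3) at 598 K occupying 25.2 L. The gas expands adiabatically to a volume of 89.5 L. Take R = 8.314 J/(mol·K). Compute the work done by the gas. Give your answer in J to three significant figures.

Adiabatic: TV^(γ−1) = const with γ = 5/3.
T₂ = T₁ (V₁/V₂)^(γ−1) = 598 × (25.2/89.5)^0.667 = 598 × 0.4296 = 256.9 K.
W_by = nCᵥ(T₁ − T₂) = (0.886)(12.47)(598 − 256.9) = 3769 J.

W ≈ 3770 J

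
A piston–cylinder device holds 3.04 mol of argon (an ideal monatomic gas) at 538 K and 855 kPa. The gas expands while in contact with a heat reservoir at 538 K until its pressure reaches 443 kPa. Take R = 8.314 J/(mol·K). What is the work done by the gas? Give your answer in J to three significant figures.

W ≈ 8940 J

Isothermal process: W = nRT ln(V₂/V₁) = nRT ln(P₁/P₂).
W = (3.04)(8.314)(538) × ln(855/443)
  = 13598 × ln(1.93) = 13598 × 0.6575
W_by_gas = 8941 J.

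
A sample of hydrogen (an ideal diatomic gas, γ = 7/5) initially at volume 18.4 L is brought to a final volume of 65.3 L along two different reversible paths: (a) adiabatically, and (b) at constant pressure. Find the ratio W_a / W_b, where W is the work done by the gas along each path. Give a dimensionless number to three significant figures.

W_a / W_b ≈ 0.390

Path (a) adiabatic: W = P₁V₁(1 − (V₁/V₂)^(γ−1))/(γ−1) → W_a/(P₁V₁) = 0.9937.
Path (b) isobaric: W = P₁(V₂ − V₁) → W_b/(P₁V₁) = 2.549.
W_a / W_b = 0.9937 / 2.549 = 0.3899.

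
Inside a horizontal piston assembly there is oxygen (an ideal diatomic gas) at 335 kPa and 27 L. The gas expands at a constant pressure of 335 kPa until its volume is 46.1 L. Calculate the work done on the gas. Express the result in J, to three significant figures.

W ≈ -6400 J

Isobaric: W = P ΔV.
W = (335 kPa)(46.1 − 27 L) = (335)(19.1) = 6399 J.
Work on gas = −W_by = -6399 J.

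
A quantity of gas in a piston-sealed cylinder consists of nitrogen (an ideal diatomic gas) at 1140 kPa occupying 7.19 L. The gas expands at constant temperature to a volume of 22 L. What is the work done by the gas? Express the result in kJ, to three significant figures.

Isothermal: W = nRT ln(V₂/V₁) = P₁V₁ ln(V₂/V₁).
P₁V₁ = (1140 kPa)(7.19 L) = 8197 J.
W = 8197 × ln(22/7.19) = 8197 × 1.118
W_by_gas = 9167 J.

W ≈ 9.17 kJ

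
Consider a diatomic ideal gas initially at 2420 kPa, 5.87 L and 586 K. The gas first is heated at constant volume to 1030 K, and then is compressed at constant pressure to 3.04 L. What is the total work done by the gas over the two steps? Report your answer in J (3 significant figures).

W_total ≈ -12000 J

Step 1 (isochoric): W = 0 (constant volume).
After step 1: P = 4254 kPa (V unchanged).
Step 2 (isobaric): W = PΔV = (4254 kPa)(3.04 − 5.87 L) = -12038 J.
W_total = 0 − 12038 = -12038 J.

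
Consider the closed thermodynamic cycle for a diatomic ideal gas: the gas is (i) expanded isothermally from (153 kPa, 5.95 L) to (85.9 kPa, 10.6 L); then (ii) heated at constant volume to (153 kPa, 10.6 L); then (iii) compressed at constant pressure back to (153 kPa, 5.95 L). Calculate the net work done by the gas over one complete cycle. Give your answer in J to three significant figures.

Leg (i): W = PᵢVᵢ ln(V_f/Vᵢ) = (910.4) ln(10.6/5.95) = 525.7 J.
Leg (ii): W = 0.
Leg (iii): W = PΔV = (153)(5.95 − 10.6) = -711.4 J.
W_net = 525.7 − 711.4 = -185.8 J.

W_net ≈ -186 J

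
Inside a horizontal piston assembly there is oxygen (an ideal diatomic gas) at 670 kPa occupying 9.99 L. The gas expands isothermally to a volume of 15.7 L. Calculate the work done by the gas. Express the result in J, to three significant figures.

Isothermal: W = nRT ln(V₂/V₁) = P₁V₁ ln(V₂/V₁).
P₁V₁ = (670 kPa)(9.99 L) = 6693 J.
W = 6693 × ln(15.7/9.99) = 6693 × 0.4521
W_by_gas = 3026 J.

W ≈ 3030 J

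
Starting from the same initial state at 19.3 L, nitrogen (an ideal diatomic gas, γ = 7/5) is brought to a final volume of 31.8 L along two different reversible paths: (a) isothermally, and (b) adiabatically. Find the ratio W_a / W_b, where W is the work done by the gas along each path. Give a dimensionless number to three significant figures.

Path (a) isothermal: W = P₁V₁ ln(V₂/V₁) → W_a/(P₁V₁) = 0.4994.
Path (b) adiabatic: W = P₁V₁(1 − (V₁/V₂)^(γ−1))/(γ−1) → W_b/(P₁V₁) = 0.4527.
W_a / W_b = 0.4994 / 0.4527 = 1.103.

W_a / W_b ≈ 1.10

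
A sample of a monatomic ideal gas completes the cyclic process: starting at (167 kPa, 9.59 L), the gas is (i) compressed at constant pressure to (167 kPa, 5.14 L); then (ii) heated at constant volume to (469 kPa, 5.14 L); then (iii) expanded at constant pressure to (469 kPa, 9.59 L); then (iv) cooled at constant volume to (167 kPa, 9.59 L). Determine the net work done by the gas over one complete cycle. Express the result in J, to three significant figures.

W_net ≈ 1340 J

Constant-volume legs do no work.
W(i) = (167)(5.14 − 9.59) = -743.1 J; W(iii) = (469)(9.59 − 5.14) = 2087 J.
W_net = -743.1 + 2087 = 1344 J (the clockwise enclosed area).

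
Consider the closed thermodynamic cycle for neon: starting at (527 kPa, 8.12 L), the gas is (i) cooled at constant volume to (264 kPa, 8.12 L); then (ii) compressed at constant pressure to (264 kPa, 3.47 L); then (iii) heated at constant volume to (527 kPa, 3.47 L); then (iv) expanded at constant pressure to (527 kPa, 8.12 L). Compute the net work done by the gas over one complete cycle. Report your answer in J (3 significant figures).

Constant-volume legs do no work.
W(ii) = (264)(3.47 − 8.12) = -1228 J; W(iv) = (527)(8.12 − 3.47) = 2451 J.
W_net = -1228 + 2451 = 1223 J (the clockwise enclosed area).

W_net ≈ 1220 J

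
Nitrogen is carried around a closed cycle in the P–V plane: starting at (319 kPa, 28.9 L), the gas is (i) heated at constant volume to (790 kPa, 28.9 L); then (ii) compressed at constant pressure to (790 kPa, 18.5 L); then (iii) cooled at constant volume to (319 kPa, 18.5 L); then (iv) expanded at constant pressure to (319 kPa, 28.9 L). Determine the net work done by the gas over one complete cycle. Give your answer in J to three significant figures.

W_net ≈ -4900 J

Constant-volume legs do no work.
W(ii) = (790)(18.5 − 28.9) = -8216 J; W(iv) = (319)(28.9 − 18.5) = 3318 J.
W_net = -8216 + 3318 = -4898 J (the counter-clockwise enclosed area).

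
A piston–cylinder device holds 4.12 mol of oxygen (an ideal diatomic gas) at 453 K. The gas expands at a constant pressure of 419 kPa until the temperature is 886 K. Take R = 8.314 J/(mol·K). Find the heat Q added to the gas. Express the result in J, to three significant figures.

Q ≈ 51900 J

Isobaric: W = nRΔT = (4.12)(8.314)(433) = 14832 J.
ΔU = nCᵥΔT with Cᵥ = 5R/2: ΔU = (4.12)(20.79)(433) = 37080 J.
Q = ΔU + W = 37080 + 14832 = 51911 J.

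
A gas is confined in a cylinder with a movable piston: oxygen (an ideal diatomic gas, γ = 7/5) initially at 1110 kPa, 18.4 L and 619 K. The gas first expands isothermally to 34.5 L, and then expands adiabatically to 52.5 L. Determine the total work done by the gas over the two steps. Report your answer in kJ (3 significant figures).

Step 1 (isothermal): W = P₁V₁ ln(V₂/V₁) = (20424) ln(34.5/18.4) = 12839 J.
After step 1: P = 592 kPa, V = 34.5 L, T = 619 K.
Step 2 (adiabatic): W = (P₁V₁ − P₂V₂)/(γ−1) = (20424 − 17267)/0.4 = 7894 J.
W_total = 12839 + 7894 = 20732 J.

W_total ≈ 20.7 kJ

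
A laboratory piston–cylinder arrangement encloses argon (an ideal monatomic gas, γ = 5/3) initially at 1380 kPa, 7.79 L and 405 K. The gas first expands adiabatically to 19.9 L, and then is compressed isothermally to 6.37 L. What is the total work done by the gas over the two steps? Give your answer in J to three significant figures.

W_total ≈ 943 J

Step 1 (adiabatic): W = (P₁V₁ − P₂V₂)/(γ−1) = (10750 − 5753)/0.667 = 7496 J.
After step 1: P = 289.1 kPa, V = 19.9 L, T = 216.7 K.
Step 2 (isothermal): W = P₁V₁ ln(V₂/V₁) = (5753) ln(6.37/19.9) = -6553 J.
W_total = 7496 − 6553 = 943.2 J.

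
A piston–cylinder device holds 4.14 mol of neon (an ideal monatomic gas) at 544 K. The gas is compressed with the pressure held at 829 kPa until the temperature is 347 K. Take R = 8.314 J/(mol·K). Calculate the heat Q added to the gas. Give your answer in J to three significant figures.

Q ≈ -17000 J

Isobaric: W = nRΔT = (4.14)(8.314)(-197) = -6781 J.
ΔU = nCᵥΔT with Cᵥ = 3R/2: ΔU = (4.14)(12.47)(-197) = -10171 J.
Q = ΔU + W = -10171 − 6781 = -16952 J.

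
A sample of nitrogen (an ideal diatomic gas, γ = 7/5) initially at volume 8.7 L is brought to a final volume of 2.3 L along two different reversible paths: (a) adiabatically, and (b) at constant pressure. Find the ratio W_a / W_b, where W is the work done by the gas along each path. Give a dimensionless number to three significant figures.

Path (a) adiabatic: W = P₁V₁(1 − (V₁/V₂)^(γ−1))/(γ−1) → W_a/(P₁V₁) = -1.757.
Path (b) isobaric: W = P₁(V₂ − V₁) → W_b/(P₁V₁) = -0.7356.
W_a / W_b = -1.757 / -0.7356 = 2.388.

W_a / W_b ≈ 2.39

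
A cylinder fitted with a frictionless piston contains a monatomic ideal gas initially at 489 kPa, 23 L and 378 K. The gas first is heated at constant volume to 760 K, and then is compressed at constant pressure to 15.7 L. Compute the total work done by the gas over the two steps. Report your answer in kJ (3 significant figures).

Step 1 (isochoric): W = 0 (constant volume).
After step 1: P = 983.2 kPa (V unchanged).
Step 2 (isobaric): W = PΔV = (983.2 kPa)(15.7 − 23 L) = -7177 J.
W_total = 0 − 7177 = -7177 J.

W_total ≈ -7.18 kJ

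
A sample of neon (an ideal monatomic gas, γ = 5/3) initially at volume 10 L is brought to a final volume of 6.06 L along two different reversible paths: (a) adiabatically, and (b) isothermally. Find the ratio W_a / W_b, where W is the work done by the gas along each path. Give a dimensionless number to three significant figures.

W_a / W_b ≈ 1.19

Path (a) adiabatic: W = P₁V₁(1 − (V₁/V₂)^(γ−1))/(γ−1) → W_a/(P₁V₁) = -0.5946.
Path (b) isothermal: W = P₁V₁ ln(V₂/V₁) → W_b/(P₁V₁) = -0.5009.
W_a / W_b = -0.5946 / -0.5009 = 1.187.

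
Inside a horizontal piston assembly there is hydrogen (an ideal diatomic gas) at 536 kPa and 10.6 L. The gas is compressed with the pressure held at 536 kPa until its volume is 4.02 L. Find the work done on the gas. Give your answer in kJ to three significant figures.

W ≈ 3.53 kJ

Isobaric: W = P ΔV.
W = (536 kPa)(4.02 − 10.6 L) = (536)(-6.58) = -3527 J.
Work on gas = −W_by = 3527 J.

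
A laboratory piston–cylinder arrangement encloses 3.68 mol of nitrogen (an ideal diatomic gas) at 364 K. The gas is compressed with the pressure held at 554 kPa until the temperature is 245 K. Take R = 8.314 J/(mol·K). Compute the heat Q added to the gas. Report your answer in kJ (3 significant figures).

Isobaric: W = nRΔT = (3.68)(8.314)(-119) = -3641 J.
ΔU = nCᵥΔT with Cᵥ = 5R/2: ΔU = (3.68)(20.79)(-119) = -9102 J.
Q = ΔU + W = -9102 − 3641 = -12743 J.

Q ≈ -12.7 kJ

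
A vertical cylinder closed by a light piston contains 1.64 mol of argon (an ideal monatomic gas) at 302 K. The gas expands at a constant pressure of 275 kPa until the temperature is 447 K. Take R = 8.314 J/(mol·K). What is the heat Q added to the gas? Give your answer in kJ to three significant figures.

Q ≈ 4.94 kJ

Isobaric: W = nRΔT = (1.64)(8.314)(145) = 1977 J.
ΔU = nCᵥΔT with Cᵥ = 3R/2: ΔU = (1.64)(12.47)(145) = 2966 J.
Q = ΔU + W = 2966 + 1977 = 4943 J.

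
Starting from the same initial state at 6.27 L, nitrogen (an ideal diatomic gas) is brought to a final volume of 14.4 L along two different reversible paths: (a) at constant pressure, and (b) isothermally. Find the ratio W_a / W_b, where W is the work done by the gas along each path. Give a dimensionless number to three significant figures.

Path (a) isobaric: W = P₁(V₂ − V₁) → W_a/(P₁V₁) = 1.297.
Path (b) isothermal: W = P₁V₁ ln(V₂/V₁) → W_b/(P₁V₁) = 0.8315.
W_a / W_b = 1.297 / 0.8315 = 1.56.

W_a / W_b ≈ 1.56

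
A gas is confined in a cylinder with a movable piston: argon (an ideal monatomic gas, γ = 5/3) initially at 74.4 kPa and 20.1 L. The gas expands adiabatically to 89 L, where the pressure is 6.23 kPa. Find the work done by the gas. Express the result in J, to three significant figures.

W ≈ 1410 J

Adiabatic: W = (P₁V₁ − P₂V₂)/(γ − 1) with γ = 5/3.
P₁V₁ = 1495 J, P₂V₂ = 554.5 J.
W = (1495 − 554.5) / 0.6667 = 1411 J.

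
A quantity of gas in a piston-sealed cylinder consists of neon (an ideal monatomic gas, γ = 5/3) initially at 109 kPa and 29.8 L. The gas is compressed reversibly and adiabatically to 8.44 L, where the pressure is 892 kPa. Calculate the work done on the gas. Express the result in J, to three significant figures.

Adiabatic: W = (P₁V₁ − P₂V₂)/(γ − 1) with γ = 5/3.
P₁V₁ = 3248 J, P₂V₂ = 7528 J.
W = (3248 − 7528) / 0.6667 = -6420 J.
Work on gas = −W_by = 6420 J.

W ≈ 6420 J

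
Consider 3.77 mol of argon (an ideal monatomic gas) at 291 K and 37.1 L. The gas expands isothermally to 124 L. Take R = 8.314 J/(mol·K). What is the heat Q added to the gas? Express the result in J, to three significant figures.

Q ≈ 11000 J

Isothermal ⇒ ΔU = 0, so Q = W = nRT ln(V₂/V₁).
Q = (3.77)(8.314)(291) ln(124/37.1) = 9121 × 1.207 = 11006 J.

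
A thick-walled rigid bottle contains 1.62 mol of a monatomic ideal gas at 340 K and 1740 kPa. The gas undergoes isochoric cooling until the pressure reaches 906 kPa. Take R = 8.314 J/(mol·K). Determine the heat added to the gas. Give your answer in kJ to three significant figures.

Constant volume ⇒ W = 0, so Q = ΔU = nCᵥΔT with Cᵥ = 3R/2 = 12.47 J/(mol·K).
At constant V, T₂/T₁ = P₂/P₁ ⇒ ΔT = T₁(P₂/P₁ − 1) = 340·(906/1740 − 1) = -163 K.
ΔU = (1.62)(12.47)(-163) = -3292 J.

Q ≈ -3.29 kJ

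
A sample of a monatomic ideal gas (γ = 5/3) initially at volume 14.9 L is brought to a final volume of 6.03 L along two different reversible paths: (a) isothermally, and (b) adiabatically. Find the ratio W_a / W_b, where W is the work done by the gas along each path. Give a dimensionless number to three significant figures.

W_a / W_b ≈ 0.729

Path (a) isothermal: W = P₁V₁ ln(V₂/V₁) → W_a/(P₁V₁) = -0.9046.
Path (b) adiabatic: W = P₁V₁(1 − (V₁/V₂)^(γ−1))/(γ−1) → W_b/(P₁V₁) = -1.242.
W_a / W_b = -0.9046 / -1.242 = 0.7286.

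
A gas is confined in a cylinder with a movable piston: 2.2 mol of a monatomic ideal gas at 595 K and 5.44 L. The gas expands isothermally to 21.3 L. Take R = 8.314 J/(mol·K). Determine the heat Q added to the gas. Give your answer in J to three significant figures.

Isothermal ⇒ ΔU = 0, so Q = W = nRT ln(V₂/V₁).
Q = (2.2)(8.314)(595) ln(21.3/5.44) = 10883 × 1.365 = 14855 J.

Q ≈ 14900 J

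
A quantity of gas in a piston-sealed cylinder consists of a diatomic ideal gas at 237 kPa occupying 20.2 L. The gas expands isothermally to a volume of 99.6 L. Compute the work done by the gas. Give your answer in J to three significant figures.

W ≈ 7640 J

Isothermal: W = nRT ln(V₂/V₁) = P₁V₁ ln(V₂/V₁).
P₁V₁ = (237 kPa)(20.2 L) = 4787 J.
W = 4787 × ln(99.6/20.2) = 4787 × 1.595
W_by_gas = 7638 J.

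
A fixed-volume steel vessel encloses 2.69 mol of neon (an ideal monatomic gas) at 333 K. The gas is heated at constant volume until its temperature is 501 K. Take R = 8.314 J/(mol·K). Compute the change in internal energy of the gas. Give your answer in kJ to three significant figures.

ΔU ≈ 5.64 kJ

Constant volume ⇒ W = 0, so Q = ΔU = nCᵥΔT with Cᵥ = 3R/2 = 12.47 J/(mol·K).
ΔU = (2.69)(12.47)(501 − 333) = 5636 J.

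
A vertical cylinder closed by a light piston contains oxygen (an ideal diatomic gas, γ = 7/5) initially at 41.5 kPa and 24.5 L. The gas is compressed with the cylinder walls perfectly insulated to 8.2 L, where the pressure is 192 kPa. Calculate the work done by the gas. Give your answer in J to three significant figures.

W ≈ -1390 J

Adiabatic: W = (P₁V₁ − P₂V₂)/(γ − 1) with γ = 7/5.
P₁V₁ = 1017 J, P₂V₂ = 1574 J.
W = (1017 − 1574) / 0.4 = -1394 J.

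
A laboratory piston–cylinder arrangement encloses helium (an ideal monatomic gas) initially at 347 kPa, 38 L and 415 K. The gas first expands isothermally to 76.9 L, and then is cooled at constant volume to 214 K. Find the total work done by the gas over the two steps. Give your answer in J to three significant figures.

W_total ≈ 9300 J

Step 1 (isothermal): W = P₁V₁ ln(V₂/V₁) = (13186) ln(76.9/38) = 9295 J.
Step 2 (isochoric): W = 0 (constant volume).
W_total = 9295 + 0 = 9295 J.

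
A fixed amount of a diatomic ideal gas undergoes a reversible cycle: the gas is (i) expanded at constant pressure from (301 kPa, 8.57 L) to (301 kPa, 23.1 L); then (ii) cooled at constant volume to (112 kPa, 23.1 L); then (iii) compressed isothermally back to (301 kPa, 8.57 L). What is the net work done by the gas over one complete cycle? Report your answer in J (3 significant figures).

Leg (i): W = PΔV = (301)(23.1 − 8.57) = 4374 J.
Leg (ii): W = 0.
Leg (iii): W = PᵢVᵢ ln(V_f/Vᵢ) = (2587) ln(8.57/23.1) = -2565 J.
W_net = 4374 − 2565 = 1808 J.

W_net ≈ 1810 J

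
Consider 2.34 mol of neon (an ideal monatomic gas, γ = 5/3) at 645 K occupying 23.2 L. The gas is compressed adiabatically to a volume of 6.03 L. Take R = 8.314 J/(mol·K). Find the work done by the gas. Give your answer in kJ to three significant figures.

W ≈ -27.4 kJ

Adiabatic: TV^(γ−1) = const with γ = 5/3.
T₂ = T₁ (V₁/V₂)^(γ−1) = 645 × (23.2/6.03)^0.667 = 645 × 2.455 = 1584 K.
W_by = nCᵥ(T₁ − T₂) = (2.34)(12.47)(645 − 1584) = -27393 J.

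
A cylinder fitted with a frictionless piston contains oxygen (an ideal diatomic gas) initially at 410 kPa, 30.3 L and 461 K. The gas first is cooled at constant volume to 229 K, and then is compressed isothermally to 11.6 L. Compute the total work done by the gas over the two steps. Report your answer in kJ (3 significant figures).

W_total ≈ -5.93 kJ

Step 1 (isochoric): W = 0 (constant volume).
After step 1: P = 203.7 kPa (V unchanged).
Step 2 (isothermal): W = P₁V₁ ln(V₂/V₁) = (6171) ln(11.6/30.3) = -5925 J.
W_total = 0 − 5925 = -5925 J.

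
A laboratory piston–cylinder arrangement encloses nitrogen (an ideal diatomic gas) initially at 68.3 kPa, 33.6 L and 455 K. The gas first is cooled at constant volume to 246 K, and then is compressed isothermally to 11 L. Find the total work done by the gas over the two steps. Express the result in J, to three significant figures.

Step 1 (isochoric): W = 0 (constant volume).
After step 1: P = 36.93 kPa (V unchanged).
Step 2 (isothermal): W = P₁V₁ ln(V₂/V₁) = (1241) ln(11/33.6) = -1385 J.
W_total = 0 − 1385 = -1385 J.

W_total ≈ -1390 J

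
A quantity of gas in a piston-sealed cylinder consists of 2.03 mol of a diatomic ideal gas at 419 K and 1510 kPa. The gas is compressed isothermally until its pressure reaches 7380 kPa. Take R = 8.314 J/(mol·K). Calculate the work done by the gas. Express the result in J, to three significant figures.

Isothermal process: W = nRT ln(V₂/V₁) = nRT ln(P₁/P₂).
W = (2.03)(8.314)(419) × ln(1510/7380)
  = 7072 × ln(0.2046) = 7072 × -1.587
W_by_gas = -11220 J.

W ≈ -11200 J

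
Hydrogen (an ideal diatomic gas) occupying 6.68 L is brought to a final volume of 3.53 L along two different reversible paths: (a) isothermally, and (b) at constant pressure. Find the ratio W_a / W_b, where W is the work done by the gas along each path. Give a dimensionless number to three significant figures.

Path (a) isothermal: W = P₁V₁ ln(V₂/V₁) → W_a/(P₁V₁) = -0.6378.
Path (b) isobaric: W = P₁(V₂ − V₁) → W_b/(P₁V₁) = -0.4716.
W_a / W_b = -0.6378 / -0.4716 = 1.353.

W_a / W_b ≈ 1.35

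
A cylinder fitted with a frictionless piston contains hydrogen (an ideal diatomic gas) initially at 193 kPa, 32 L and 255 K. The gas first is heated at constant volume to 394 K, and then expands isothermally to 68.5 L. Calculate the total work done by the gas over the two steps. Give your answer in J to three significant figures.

Step 1 (isochoric): W = 0 (constant volume).
After step 1: P = 298.2 kPa (V unchanged).
Step 2 (isothermal): W = P₁V₁ ln(V₂/V₁) = (9543) ln(68.5/32) = 7263 J.
W_total = 0 + 7263 = 7263 J.

W_total ≈ 7260 J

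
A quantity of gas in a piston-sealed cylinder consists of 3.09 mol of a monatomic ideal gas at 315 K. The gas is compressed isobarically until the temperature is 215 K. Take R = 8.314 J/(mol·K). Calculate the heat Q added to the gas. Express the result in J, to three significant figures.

Isobaric: W = nRΔT = (3.09)(8.314)(-100) = -2569 J.
ΔU = nCᵥΔT with Cᵥ = 3R/2: ΔU = (3.09)(12.47)(-100) = -3854 J.
Q = ΔU + W = -3854 − 2569 = -6423 J.

Q ≈ -6420 J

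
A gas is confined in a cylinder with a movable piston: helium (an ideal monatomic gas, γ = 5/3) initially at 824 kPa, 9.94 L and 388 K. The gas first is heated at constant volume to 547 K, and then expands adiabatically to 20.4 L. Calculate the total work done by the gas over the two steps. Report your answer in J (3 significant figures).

Step 1 (isochoric): W = 0 (constant volume).
After step 1: P = 1162 kPa (V unchanged).
Step 2 (adiabatic): W = (P₁V₁ − P₂V₂)/(γ−1) = (11547 − 7150)/0.667 = 6595 J.
W_total = 0 + 6595 = 6595 J.

W_total ≈ 6600 J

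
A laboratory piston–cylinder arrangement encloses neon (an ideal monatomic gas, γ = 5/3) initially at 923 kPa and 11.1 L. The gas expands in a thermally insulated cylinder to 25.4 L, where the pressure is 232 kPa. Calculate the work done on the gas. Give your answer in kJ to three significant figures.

Adiabatic: W = (P₁V₁ − P₂V₂)/(γ − 1) with γ = 5/3.
P₁V₁ = 10245 J, P₂V₂ = 5893 J.
W = (10245 − 5893) / 0.6667 = 6529 J.
Work on gas = −W_by = -6529 J.

W ≈ -6.53 kJ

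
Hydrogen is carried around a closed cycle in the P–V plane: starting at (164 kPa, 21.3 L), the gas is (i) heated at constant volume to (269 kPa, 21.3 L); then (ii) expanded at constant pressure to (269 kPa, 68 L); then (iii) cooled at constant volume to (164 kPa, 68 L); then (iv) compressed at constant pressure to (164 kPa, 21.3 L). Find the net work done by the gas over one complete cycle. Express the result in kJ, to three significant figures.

Constant-volume legs do no work.
W(ii) = (269)(68 − 21.3) = 12562 J; W(iv) = (164)(21.3 − 68) = -7659 J.
W_net = 12562 − 7659 = 4904 J (the clockwise enclosed area).

W_net ≈ 4.90 kJ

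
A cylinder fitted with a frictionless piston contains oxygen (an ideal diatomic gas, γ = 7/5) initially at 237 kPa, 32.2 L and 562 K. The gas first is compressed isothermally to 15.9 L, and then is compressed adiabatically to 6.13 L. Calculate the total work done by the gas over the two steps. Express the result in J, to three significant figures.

Step 1 (isothermal): W = P₁V₁ ln(V₂/V₁) = (7631) ln(15.9/32.2) = -5385 J.
After step 1: P = 480 kPa, V = 15.9 L, T = 562 K.
Step 2 (adiabatic): W = (P₁V₁ − P₂V₂)/(γ−1) = (7631 − 11173)/0.4 = -8855 J.
W_total = -5385 − 8855 = -14240 J.

W_total ≈ -14200 J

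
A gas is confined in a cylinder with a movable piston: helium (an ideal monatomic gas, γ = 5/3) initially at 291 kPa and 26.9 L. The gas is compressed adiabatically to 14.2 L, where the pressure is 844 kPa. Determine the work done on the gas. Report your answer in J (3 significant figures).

W ≈ 6240 J

Adiabatic: W = (P₁V₁ − P₂V₂)/(γ − 1) with γ = 5/3.
P₁V₁ = 7828 J, P₂V₂ = 11985 J.
W = (7828 − 11985) / 0.6667 = -6235 J.
Work on gas = −W_by = 6235 J.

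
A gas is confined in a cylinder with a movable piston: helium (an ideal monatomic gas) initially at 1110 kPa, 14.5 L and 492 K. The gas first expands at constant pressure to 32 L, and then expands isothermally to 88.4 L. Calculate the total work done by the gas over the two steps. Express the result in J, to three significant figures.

Step 1 (isobaric): W = PΔV = (1110 kPa)(32 − 14.5 L) = 19425 J.
After step 1: P = 1110 kPa, V = 32 L, T = 1086 K.
Step 2 (isothermal): W = P₁V₁ ln(V₂/V₁) = (35520) ln(88.4/32) = 36093 J.
W_total = 19425 + 36093 = 55518 J.

W_total ≈ 55500 J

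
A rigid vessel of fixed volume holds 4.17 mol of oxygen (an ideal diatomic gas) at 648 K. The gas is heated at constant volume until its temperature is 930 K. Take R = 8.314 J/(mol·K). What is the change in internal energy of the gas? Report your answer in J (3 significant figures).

ΔU ≈ 24400 J

Constant volume ⇒ W = 0, so Q = ΔU = nCᵥΔT with Cᵥ = 5R/2 = 20.79 J/(mol·K).
ΔU = (4.17)(20.79)(930 − 648) = 24442 J.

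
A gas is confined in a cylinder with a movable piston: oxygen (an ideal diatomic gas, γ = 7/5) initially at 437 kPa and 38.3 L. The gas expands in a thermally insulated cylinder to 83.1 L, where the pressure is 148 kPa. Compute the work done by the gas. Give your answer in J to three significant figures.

W ≈ 11100 J

Adiabatic: W = (P₁V₁ − P₂V₂)/(γ − 1) with γ = 7/5.
P₁V₁ = 16737 J, P₂V₂ = 12299 J.
W = (16737 − 12299) / 0.4 = 11096 J.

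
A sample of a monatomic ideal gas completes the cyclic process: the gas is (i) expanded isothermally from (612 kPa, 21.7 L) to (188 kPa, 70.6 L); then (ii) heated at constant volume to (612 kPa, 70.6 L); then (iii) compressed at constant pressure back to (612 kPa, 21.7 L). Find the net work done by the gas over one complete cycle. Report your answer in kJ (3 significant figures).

W_net ≈ -14.3 kJ

Leg (i): W = PᵢVᵢ ln(V_f/Vᵢ) = (13280) ln(70.6/21.7) = 15667 J.
Leg (ii): W = 0.
Leg (iii): W = PΔV = (612)(21.7 − 70.6) = -29927 J.
W_net = 15667 − 29927 = -14260 J.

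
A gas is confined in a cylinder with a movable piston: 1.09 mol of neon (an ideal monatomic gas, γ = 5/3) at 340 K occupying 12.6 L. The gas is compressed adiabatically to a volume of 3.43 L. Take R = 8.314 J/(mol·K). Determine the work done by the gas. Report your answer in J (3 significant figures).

W ≈ -6380 J

Adiabatic: TV^(γ−1) = const with γ = 5/3.
T₂ = T₁ (V₁/V₂)^(γ−1) = 340 × (12.6/3.43)^0.667 = 340 × 2.381 = 809.5 K.
W_by = nCᵥ(T₁ − T₂) = (1.09)(12.47)(340 − 809.5) = -6382 J.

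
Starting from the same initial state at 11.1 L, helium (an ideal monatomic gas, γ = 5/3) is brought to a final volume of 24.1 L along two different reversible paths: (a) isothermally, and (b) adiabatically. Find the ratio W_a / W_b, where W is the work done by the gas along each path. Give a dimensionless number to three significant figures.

Path (a) isothermal: W = P₁V₁ ln(V₂/V₁) → W_a/(P₁V₁) = 0.7753.
Path (b) adiabatic: W = P₁V₁(1 − (V₁/V₂)^(γ−1))/(γ−1) → W_b/(P₁V₁) = 0.6054.
W_a / W_b = 0.7753 / 0.6054 = 1.281.

W_a / W_b ≈ 1.28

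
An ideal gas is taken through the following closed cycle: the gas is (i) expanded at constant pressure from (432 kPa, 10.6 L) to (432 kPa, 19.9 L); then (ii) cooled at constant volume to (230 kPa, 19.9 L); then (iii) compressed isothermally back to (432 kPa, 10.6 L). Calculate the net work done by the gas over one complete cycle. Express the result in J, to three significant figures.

Leg (i): W = PΔV = (432)(19.9 − 10.6) = 4018 J.
Leg (ii): W = 0.
Leg (iii): W = PᵢVᵢ ln(V_f/Vᵢ) = (4577) ln(10.6/19.9) = -2883 J.
W_net = 4018 − 2883 = 1135 J.

W_net ≈ 1130 J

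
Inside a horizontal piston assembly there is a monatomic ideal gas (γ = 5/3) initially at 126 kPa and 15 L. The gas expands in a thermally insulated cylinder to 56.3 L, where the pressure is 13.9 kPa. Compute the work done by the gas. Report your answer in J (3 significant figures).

W ≈ 1660 J

Adiabatic: W = (P₁V₁ − P₂V₂)/(γ − 1) with γ = 5/3.
P₁V₁ = 1890 J, P₂V₂ = 782.6 J.
W = (1890 − 782.6) / 0.6667 = 1661 J.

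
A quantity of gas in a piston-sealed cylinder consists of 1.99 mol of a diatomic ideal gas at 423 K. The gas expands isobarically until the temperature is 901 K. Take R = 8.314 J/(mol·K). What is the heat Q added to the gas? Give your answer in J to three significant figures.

Isobaric: W = nRΔT = (1.99)(8.314)(478) = 7908 J.
ΔU = nCᵥΔT with Cᵥ = 5R/2: ΔU = (1.99)(20.79)(478) = 19771 J.
Q = ΔU + W = 19771 + 7908 = 27680 J.

Q ≈ 27700 J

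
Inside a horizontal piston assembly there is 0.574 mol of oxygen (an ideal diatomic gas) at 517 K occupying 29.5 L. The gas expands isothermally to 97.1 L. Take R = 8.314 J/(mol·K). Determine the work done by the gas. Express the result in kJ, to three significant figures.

W ≈ 2.94 kJ

Isothermal: W = nRT ln(V₂/V₁).
W = (0.574)(8.314)(517) × ln(97.1/29.5)
  = 2467 × 1.191
W_by_gas = 2939 J.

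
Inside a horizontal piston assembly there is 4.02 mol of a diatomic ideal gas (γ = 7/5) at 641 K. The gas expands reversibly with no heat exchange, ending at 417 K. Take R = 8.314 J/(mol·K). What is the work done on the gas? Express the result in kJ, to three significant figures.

W ≈ -18.7 kJ

Adiabatic ⇒ Q = 0, so W_by = −ΔU = nCᵥ(T₁ − T₂).
Cᵥ = 5R/2 = 20.79 J/(mol·K).
W = (4.02)(20.79)(641 − 417) = 18716 J.
Work on gas = −W_by = -18716 J.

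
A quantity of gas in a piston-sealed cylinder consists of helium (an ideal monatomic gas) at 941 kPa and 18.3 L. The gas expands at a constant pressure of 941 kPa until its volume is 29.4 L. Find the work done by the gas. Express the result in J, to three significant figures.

W ≈ 10400 J

Isobaric: W = P ΔV.
W = (941 kPa)(29.4 − 18.3 L) = (941)(11.1) = 10445 J.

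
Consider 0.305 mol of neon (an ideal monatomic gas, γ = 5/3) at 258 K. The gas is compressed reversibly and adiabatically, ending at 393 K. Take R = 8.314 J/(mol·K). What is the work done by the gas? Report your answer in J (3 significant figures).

Adiabatic ⇒ Q = 0, so W_by = −ΔU = nCᵥ(T₁ − T₂).
Cᵥ = 3R/2 = 12.47 J/(mol·K).
W = (0.305)(12.47)(258 − 393) = -513.5 J.

W ≈ -513 J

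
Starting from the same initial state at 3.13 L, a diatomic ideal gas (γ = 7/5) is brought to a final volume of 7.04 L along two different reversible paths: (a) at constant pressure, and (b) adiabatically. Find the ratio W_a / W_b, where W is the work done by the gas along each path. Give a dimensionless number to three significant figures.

W_a / W_b ≈ 1.80

Path (a) isobaric: W = P₁(V₂ − V₁) → W_a/(P₁V₁) = 1.249.
Path (b) adiabatic: W = P₁V₁(1 − (V₁/V₂)^(γ−1))/(γ−1) → W_b/(P₁V₁) = 0.6923.
W_a / W_b = 1.249 / 0.6923 = 1.804.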